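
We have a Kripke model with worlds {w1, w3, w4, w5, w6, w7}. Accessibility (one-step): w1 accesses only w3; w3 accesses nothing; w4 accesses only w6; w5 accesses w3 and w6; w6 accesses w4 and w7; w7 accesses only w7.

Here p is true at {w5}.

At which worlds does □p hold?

{w3}

w1: successors {w3}; p there: w3:F. ✗
w3: no successors, so □p holds vacuously. ✓
w4: successors {w6}; p there: w6:F. ✗
w5: successors {w3, w6}; p there: w3:F, w6:F. ✗
w6: successors {w4, w7}; p there: w4:F, w7:F. ✗
w7: successors {w7}; p there: w7:F. ✗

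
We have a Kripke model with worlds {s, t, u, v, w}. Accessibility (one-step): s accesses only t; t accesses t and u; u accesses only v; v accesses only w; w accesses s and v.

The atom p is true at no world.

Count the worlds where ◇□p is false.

5

s: successors {t}; □p there: t:F. ✗
t: successors {t, u}; □p there: t:F, u:F. ✗
u: successors {v}; □p there: v:F. ✗
v: successors {w}; □p there: w:F. ✗
w: successors {s, v}; □p there: s:F, v:F. ✗
Satisfying worlds: ∅.
So ◇□p fails at the other 5 worlds.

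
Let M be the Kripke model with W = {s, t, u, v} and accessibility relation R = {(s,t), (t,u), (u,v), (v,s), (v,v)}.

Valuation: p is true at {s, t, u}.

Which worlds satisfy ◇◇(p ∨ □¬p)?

{s, u, v}

s: successors {t}; ◇(p ∨ □¬p) there: t:T. ✓
t: successors {u}; ◇(p ∨ □¬p) there: u:F. ✗
u: successors {v}; ◇(p ∨ □¬p) there: v:T. ✓
v: successors {s, v}; ◇(p ∨ □¬p) there: s:T, v:T. ✓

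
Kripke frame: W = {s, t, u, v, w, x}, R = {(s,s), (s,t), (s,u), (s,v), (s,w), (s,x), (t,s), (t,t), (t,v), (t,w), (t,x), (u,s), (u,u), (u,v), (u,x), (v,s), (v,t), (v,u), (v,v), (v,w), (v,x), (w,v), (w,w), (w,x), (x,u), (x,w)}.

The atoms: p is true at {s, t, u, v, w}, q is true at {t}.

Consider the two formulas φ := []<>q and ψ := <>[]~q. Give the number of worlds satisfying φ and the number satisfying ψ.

0 and 6

For []<>q:
s: successors {s, t, u, v, w, x}; <>q there: s:T, t:T, u:F, v:T, w:F, x:F. ✗
t: successors {s, t, v, w, x}; <>q there: s:T, t:T, v:T, w:F, x:F. ✗
u: successors {s, u, v, x}; <>q there: s:T, u:F, v:T, x:F. ✗
v: successors {s, t, u, v, w, x}; <>q there: s:T, t:T, u:F, v:T, w:F, x:F. ✗
w: successors {v, w, x}; <>q there: v:T, w:F, x:F. ✗
x: successors {u, w}; <>q there: u:F, w:F. ✗
— 0 worlds.
For <>[]~q:
s: successors {s, t, u, v, w, x}; []~q there: s:F, t:F, u:T, v:F, w:T, x:T. ✓
t: successors {s, t, v, w, x}; []~q there: s:F, t:F, v:F, w:T, x:T. ✓
u: successors {s, u, v, x}; []~q there: s:F, u:T, v:F, x:T. ✓
v: successors {s, t, u, v, w, x}; []~q there: s:F, t:F, u:T, v:F, w:T, x:T. ✓
w: successors {v, w, x}; []~q there: v:F, w:T, x:T. ✓
x: successors {u, w}; []~q there: u:T, w:T. ✓
— 6 worlds.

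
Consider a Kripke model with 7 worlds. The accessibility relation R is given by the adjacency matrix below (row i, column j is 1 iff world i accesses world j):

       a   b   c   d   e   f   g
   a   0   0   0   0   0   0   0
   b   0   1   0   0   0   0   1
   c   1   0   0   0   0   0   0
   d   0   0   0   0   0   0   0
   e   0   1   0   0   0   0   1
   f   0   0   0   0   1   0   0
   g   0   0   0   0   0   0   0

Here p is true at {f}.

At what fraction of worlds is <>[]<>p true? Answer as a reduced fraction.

a: no successors, so <>[]<>p fails. ✗
b: successors {b, g}; []<>p there: b:F, g:T. ✓
c: successors {a}; []<>p there: a:T. ✓
d: no successors, so <>[]<>p fails. ✗
e: successors {b, g}; []<>p there: b:F, g:T. ✓
f: successors {e}; []<>p there: e:F. ✗
g: no successors, so <>[]<>p fails. ✗
That's 3 of 7 worlds, so 3/7.

3/7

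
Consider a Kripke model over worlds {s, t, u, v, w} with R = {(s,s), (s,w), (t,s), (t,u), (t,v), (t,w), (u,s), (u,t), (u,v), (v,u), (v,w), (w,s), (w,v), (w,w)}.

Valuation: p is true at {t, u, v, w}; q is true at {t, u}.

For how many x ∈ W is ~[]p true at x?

s: []p is F. ✓
t: []p is F. ✓
u: []p is F. ✓
v: []p is T. ✗
w: []p is F. ✓
Satisfying worlds: {s, t, u, w}.

4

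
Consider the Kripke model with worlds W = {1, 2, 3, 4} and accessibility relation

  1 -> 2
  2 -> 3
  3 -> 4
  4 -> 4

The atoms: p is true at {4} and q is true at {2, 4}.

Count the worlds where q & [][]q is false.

2

1: q is F, [][]q is F. ✗
2: q is T, [][]q is T. ✓
3: q is F, [][]q is T. ✗
4: q is T, [][]q is T. ✓
Satisfying worlds: {2, 4}.
So q & [][]q fails at the other 2 worlds.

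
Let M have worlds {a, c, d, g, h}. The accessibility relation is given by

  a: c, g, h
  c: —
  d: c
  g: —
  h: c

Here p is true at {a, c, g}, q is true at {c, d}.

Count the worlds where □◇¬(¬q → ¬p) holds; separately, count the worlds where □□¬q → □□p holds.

2 and 5

For □◇¬(¬q → ¬p):
a: successors {c, g, h}; ◇¬(¬q → ¬p) there: c:F, g:F, h:F. ✗
c: no successors, so □◇¬(¬q → ¬p) holds vacuously. ✓
d: successors {c}; ◇¬(¬q → ¬p) there: c:F. ✗
g: no successors, so □◇¬(¬q → ¬p) holds vacuously. ✓
h: successors {c}; ◇¬(¬q → ¬p) there: c:F. ✗
— 2 worlds.
For □□¬q → □□p:
a: □□¬q is F, □□p is T. ✓
c: □□¬q is T, □□p is T. ✓
d: □□¬q is T, □□p is T. ✓
g: □□¬q is T, □□p is T. ✓
h: □□¬q is T, □□p is T. ✓
— 5 worlds.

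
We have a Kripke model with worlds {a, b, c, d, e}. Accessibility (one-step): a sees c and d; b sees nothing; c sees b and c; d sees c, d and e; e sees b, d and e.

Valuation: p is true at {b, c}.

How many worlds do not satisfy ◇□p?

a: successors {c, d}; □p there: c:T, d:F. ✓
b: no successors, so ◇□p fails. ✗
c: successors {b, c}; □p there: b:T, c:T. ✓
d: successors {c, d, e}; □p there: c:T, d:F, e:F. ✓
e: successors {b, d, e}; □p there: b:T, d:F, e:F. ✓
Satisfying worlds: {a, c, d, e}.
So ◇□p fails at the other 1 world.

1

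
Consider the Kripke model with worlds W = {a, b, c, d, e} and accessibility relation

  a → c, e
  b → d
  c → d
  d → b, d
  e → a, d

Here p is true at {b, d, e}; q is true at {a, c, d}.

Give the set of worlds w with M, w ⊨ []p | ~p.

{a, b, c, d}

a: []p is F, ~p is T. ✓
b: []p is T, ~p is F. ✓
c: []p is T, ~p is T. ✓
d: []p is T, ~p is F. ✓
e: []p is F, ~p is F. ✗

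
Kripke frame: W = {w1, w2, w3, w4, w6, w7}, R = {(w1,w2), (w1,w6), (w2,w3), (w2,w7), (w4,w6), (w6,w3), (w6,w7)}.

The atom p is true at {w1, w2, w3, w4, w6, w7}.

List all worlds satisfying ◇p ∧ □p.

{w1, w2, w4, w6}

w1: ◇p is T, □p is T. ✓
w2: ◇p is T, □p is T. ✓
w3: ◇p is F, □p is T. ✗
w4: ◇p is T, □p is T. ✓
w6: ◇p is T, □p is T. ✓
w7: ◇p is F, □p is T. ✗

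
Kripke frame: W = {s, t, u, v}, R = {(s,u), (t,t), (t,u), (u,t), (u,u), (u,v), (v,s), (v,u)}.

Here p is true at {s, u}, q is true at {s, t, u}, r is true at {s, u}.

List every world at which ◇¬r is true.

{t, u}

s: successors {u}; ¬r there: u:F. ✗
t: successors {t, u}; ¬r there: t:T, u:F. ✓
u: successors {t, u, v}; ¬r there: t:T, u:F, v:T. ✓
v: successors {s, u}; ¬r there: s:F, u:F. ✗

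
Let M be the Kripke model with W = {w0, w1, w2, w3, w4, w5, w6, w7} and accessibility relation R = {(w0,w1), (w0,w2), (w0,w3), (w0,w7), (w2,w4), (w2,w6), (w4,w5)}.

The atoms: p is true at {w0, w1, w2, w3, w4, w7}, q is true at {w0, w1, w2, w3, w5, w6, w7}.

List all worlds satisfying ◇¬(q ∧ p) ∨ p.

w0: ◇¬(q ∧ p) is F, p is T. ✓
w1: ◇¬(q ∧ p) is F, p is T. ✓
w2: ◇¬(q ∧ p) is T, p is T. ✓
w3: ◇¬(q ∧ p) is F, p is T. ✓
w4: ◇¬(q ∧ p) is T, p is T. ✓
w5: ◇¬(q ∧ p) is F, p is F. ✗
w6: ◇¬(q ∧ p) is F, p is F. ✗
w7: ◇¬(q ∧ p) is F, p is T. ✓

{w0, w1, w2, w3, w4, w7}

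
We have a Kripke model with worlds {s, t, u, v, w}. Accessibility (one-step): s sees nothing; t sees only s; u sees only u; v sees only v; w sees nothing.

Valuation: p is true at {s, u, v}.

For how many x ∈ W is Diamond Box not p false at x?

s: no successors, so Diamond Box not p fails. ✗
t: successors {s}; Box not p there: s:T. ✓
u: successors {u}; Box not p there: u:F. ✗
v: successors {v}; Box not p there: v:F. ✗
w: no successors, so Diamond Box not p fails. ✗
Satisfying worlds: {t}.
So Diamond Box not p fails at the other 4 worlds.

4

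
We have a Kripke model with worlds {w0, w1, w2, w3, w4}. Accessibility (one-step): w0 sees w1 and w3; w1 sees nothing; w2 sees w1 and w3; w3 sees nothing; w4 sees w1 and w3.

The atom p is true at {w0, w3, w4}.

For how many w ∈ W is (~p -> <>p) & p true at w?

w0: ~p -> <>p is T, p is T. ✓
w1: ~p -> <>p is F, p is F. ✗
w2: ~p -> <>p is T, p is F. ✗
w3: ~p -> <>p is T, p is T. ✓
w4: ~p -> <>p is T, p is T. ✓
Satisfying worlds: {w0, w3, w4}.

3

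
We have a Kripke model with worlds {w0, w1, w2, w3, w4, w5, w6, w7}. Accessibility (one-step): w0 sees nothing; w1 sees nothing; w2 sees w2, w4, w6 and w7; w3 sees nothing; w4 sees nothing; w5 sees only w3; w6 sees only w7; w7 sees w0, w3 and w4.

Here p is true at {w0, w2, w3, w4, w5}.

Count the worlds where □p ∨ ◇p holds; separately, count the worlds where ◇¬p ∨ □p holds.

7 and 8

For □p ∨ ◇p:
w0: □p is T, ◇p is F. ✓
w1: □p is T, ◇p is F. ✓
w2: □p is F, ◇p is T. ✓
w3: □p is T, ◇p is F. ✓
w4: □p is T, ◇p is F. ✓
w5: □p is T, ◇p is T. ✓
w6: □p is F, ◇p is F. ✗
w7: □p is T, ◇p is T. ✓
— 7 worlds.
For ◇¬p ∨ □p:
w0: ◇¬p is F, □p is T. ✓
w1: ◇¬p is F, □p is T. ✓
w2: ◇¬p is T, □p is F. ✓
w3: ◇¬p is F, □p is T. ✓
w4: ◇¬p is F, □p is T. ✓
w5: ◇¬p is F, □p is T. ✓
w6: ◇¬p is T, □p is F. ✓
w7: ◇¬p is F, □p is T. ✓
— 8 worlds.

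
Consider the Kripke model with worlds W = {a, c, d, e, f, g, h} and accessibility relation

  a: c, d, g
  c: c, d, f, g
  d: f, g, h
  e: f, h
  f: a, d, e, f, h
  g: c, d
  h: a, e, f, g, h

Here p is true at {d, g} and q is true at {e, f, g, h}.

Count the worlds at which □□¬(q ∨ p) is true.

0

a: successors {c, d, g}; □¬(q ∨ p) there: c:F, d:F, g:F. ✗
c: successors {c, d, f, g}; □¬(q ∨ p) there: c:F, d:F, f:F, g:F. ✗
d: successors {f, g, h}; □¬(q ∨ p) there: f:F, g:F, h:F. ✗
e: successors {f, h}; □¬(q ∨ p) there: f:F, h:F. ✗
f: successors {a, d, e, f, h}; □¬(q ∨ p) there: a:F, d:F, e:F, f:F, h:F. ✗
g: successors {c, d}; □¬(q ∨ p) there: c:F, d:F. ✗
h: successors {a, e, f, g, h}; □¬(q ∨ p) there: a:F, e:F, f:F, g:F, h:F. ✗
Satisfying worlds: ∅.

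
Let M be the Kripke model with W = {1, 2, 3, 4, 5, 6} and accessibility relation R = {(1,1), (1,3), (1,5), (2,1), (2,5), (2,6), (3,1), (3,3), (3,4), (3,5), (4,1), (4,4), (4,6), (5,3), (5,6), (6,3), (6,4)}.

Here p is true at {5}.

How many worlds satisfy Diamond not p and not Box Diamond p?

6

1: Diamond not p is T, not Box Diamond p is T. ✓
2: Diamond not p is T, not Box Diamond p is T. ✓
3: Diamond not p is T, not Box Diamond p is T. ✓
4: Diamond not p is T, not Box Diamond p is T. ✓
5: Diamond not p is T, not Box Diamond p is T. ✓
6: Diamond not p is T, not Box Diamond p is T. ✓
Satisfying worlds: {1, 2, 3, 4, 5, 6}.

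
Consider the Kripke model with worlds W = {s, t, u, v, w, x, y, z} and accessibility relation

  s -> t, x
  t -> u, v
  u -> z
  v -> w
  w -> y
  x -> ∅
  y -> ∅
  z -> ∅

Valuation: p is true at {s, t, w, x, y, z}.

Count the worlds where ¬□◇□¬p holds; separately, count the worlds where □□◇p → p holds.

For ¬□◇□¬p:
s: □◇□¬p is F. ✓
t: □◇□¬p is F. ✓
u: □◇□¬p is F. ✓
v: □◇□¬p is T. ✗
w: □◇□¬p is F. ✓
x: □◇□¬p is T. ✗
y: □◇□¬p is T. ✗
z: □◇□¬p is T. ✗
— 4 worlds.
For □□◇p → p:
s: □□◇p is T, p is T. ✓
t: □□◇p is F, p is T. ✓
u: □□◇p is T, p is F. ✗
v: □□◇p is F, p is F. ✓
w: □□◇p is T, p is T. ✓
x: □□◇p is T, p is T. ✓
y: □□◇p is T, p is T. ✓
z: □□◇p is T, p is T. ✓
— 7 worlds.

4 and 7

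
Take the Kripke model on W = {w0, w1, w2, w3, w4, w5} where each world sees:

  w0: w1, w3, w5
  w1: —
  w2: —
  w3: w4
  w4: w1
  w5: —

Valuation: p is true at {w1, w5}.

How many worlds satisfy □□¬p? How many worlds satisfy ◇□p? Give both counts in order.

5 and 3

For □□¬p:
w0: successors {w1, w3, w5}; □¬p there: w1:T, w3:T, w5:T. ✓
w1: no successors, so □□¬p holds vacuously. ✓
w2: no successors, so □□¬p holds vacuously. ✓
w3: successors {w4}; □¬p there: w4:F. ✗
w4: successors {w1}; □¬p there: w1:T. ✓
w5: no successors, so □□¬p holds vacuously. ✓
— 5 worlds.
For ◇□p:
w0: successors {w1, w3, w5}; □p there: w1:T, w3:F, w5:T. ✓
w1: no successors, so ◇□p fails. ✗
w2: no successors, so ◇□p fails. ✗
w3: successors {w4}; □p there: w4:T. ✓
w4: successors {w1}; □p there: w1:T. ✓
w5: no successors, so ◇□p fails. ✗
— 3 worlds.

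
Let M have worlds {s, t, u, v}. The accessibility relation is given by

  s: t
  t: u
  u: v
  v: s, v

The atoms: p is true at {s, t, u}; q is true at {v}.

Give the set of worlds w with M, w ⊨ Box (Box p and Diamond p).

{s}

s: successors {t}; Box p and Diamond p there: t:T. ✓
t: successors {u}; Box p and Diamond p there: u:F. ✗
u: successors {v}; Box p and Diamond p there: v:F. ✗
v: successors {s, v}; Box p and Diamond p there: s:T, v:F. ✗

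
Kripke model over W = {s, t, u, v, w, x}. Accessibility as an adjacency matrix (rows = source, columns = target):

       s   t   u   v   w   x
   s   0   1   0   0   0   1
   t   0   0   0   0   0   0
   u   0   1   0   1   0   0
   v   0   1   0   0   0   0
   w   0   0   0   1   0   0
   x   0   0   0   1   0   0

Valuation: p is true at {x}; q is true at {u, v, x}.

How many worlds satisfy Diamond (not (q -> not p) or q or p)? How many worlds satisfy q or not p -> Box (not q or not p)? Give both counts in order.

For Diamond (not (q -> not p) or q or p):
s: successors {t, x}; not (q -> not p) or q or p there: t:F, x:T. ✓
t: no successors, so Diamond (not (q -> not p) or q or p) fails. ✗
u: successors {t, v}; not (q -> not p) or q or p there: t:F, v:T. ✓
v: successors {t}; not (q -> not p) or q or p there: t:F. ✗
w: successors {v}; not (q -> not p) or q or p there: v:T. ✓
x: successors {v}; not (q -> not p) or q or p there: v:T. ✓
— 4 worlds.
For q or not p -> Box (not q or not p):
s: q or not p is T, Box (not q or not p) is F. ✗
t: q or not p is T, Box (not q or not p) is T. ✓
u: q or not p is T, Box (not q or not p) is T. ✓
v: q or not p is T, Box (not q or not p) is T. ✓
w: q or not p is T, Box (not q or not p) is T. ✓
x: q or not p is T, Box (not q or not p) is T. ✓
— 5 worlds.

4 and 5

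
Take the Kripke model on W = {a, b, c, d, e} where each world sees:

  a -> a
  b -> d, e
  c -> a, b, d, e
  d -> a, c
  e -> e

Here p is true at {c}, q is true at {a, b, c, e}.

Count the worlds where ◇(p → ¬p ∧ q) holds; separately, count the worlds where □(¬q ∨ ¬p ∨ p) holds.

For ◇(p → ¬p ∧ q):
a: successors {a}; p → ¬p ∧ q there: a:T. ✓
b: successors {d, e}; p → ¬p ∧ q there: d:T, e:T. ✓
c: successors {a, b, d, e}; p → ¬p ∧ q there: a:T, b:T, d:T, e:T. ✓
d: successors {a, c}; p → ¬p ∧ q there: a:T, c:F. ✓
e: successors {e}; p → ¬p ∧ q there: e:T. ✓
— 5 worlds.
For □(¬q ∨ ¬p ∨ p):
a: successors {a}; ¬q ∨ ¬p ∨ p there: a:T. ✓
b: successors {d, e}; ¬q ∨ ¬p ∨ p there: d:T, e:T. ✓
c: successors {a, b, d, e}; ¬q ∨ ¬p ∨ p there: a:T, b:T, d:T, e:T. ✓
d: successors {a, c}; ¬q ∨ ¬p ∨ p there: a:T, c:T. ✓
e: successors {e}; ¬q ∨ ¬p ∨ p there: e:T. ✓
— 5 worlds.

5 and 5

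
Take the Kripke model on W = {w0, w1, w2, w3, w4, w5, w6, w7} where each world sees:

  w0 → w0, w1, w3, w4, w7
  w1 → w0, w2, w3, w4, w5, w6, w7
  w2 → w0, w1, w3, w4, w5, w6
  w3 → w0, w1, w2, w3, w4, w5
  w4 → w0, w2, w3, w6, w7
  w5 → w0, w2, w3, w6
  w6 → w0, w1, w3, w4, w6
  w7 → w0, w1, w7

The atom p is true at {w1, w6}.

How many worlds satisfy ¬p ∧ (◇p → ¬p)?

6

w0: ¬p is T, ◇p → ¬p is T. ✓
w1: ¬p is F, ◇p → ¬p is F. ✗
w2: ¬p is T, ◇p → ¬p is T. ✓
w3: ¬p is T, ◇p → ¬p is T. ✓
w4: ¬p is T, ◇p → ¬p is T. ✓
w5: ¬p is T, ◇p → ¬p is T. ✓
w6: ¬p is F, ◇p → ¬p is F. ✗
w7: ¬p is T, ◇p → ¬p is T. ✓
Satisfying worlds: {w0, w2, w3, w4, w5, w7}.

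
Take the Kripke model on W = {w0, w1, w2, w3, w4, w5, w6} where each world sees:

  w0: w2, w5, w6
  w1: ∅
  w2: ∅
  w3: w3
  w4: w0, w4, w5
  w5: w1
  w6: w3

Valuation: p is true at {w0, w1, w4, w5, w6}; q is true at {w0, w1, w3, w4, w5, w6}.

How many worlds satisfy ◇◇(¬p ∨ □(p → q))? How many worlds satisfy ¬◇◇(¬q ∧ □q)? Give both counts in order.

4 and 6

For ◇◇(¬p ∨ □(p → q)):
w0: successors {w2, w5, w6}; ◇(¬p ∨ □(p → q)) there: w2:F, w5:T, w6:T. ✓
w1: no successors, so ◇◇(¬p ∨ □(p → q)) fails. ✗
w2: no successors, so ◇◇(¬p ∨ □(p → q)) fails. ✗
w3: successors {w3}; ◇(¬p ∨ □(p → q)) there: w3:T. ✓
w4: successors {w0, w4, w5}; ◇(¬p ∨ □(p → q)) there: w0:T, w4:T, w5:T. ✓
w5: successors {w1}; ◇(¬p ∨ □(p → q)) there: w1:F. ✗
w6: successors {w3}; ◇(¬p ∨ □(p → q)) there: w3:T. ✓
— 4 worlds.
For ¬◇◇(¬q ∧ □q):
w0: ◇◇(¬q ∧ □q) is F. ✓
w1: ◇◇(¬q ∧ □q) is F. ✓
w2: ◇◇(¬q ∧ □q) is F. ✓
w3: ◇◇(¬q ∧ □q) is F. ✓
w4: ◇◇(¬q ∧ □q) is T. ✗
w5: ◇◇(¬q ∧ □q) is F. ✓
w6: ◇◇(¬q ∧ □q) is F. ✓
— 6 worlds.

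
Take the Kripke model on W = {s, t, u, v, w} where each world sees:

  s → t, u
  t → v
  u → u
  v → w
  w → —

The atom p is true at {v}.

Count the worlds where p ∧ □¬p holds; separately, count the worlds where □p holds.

For p ∧ □¬p:
s: p is F, □¬p is T. ✗
t: p is F, □¬p is F. ✗
u: p is F, □¬p is T. ✗
v: p is T, □¬p is T. ✓
w: p is F, □¬p is T. ✗
— 1 world.
For □p:
s: successors {t, u}; p there: t:F, u:F. ✗
t: successors {v}; p there: v:T. ✓
u: successors {u}; p there: u:F. ✗
v: successors {w}; p there: w:F. ✗
w: no successors, so □p holds vacuously. ✓
— 2 worlds.

1 and 2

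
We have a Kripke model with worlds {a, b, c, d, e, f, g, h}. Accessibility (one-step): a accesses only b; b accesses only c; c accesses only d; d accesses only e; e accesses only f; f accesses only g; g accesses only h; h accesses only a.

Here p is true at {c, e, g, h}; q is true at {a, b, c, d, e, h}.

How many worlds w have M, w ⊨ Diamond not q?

a: successors {b}; not q there: b:F. ✗
b: successors {c}; not q there: c:F. ✗
c: successors {d}; not q there: d:F. ✗
d: successors {e}; not q there: e:F. ✗
e: successors {f}; not q there: f:T. ✓
f: successors {g}; not q there: g:T. ✓
g: successors {h}; not q there: h:F. ✗
h: successors {a}; not q there: a:F. ✗
Satisfying worlds: {e, f}.

2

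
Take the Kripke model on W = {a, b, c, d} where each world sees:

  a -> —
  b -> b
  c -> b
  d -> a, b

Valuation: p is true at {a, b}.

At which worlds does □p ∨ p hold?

{a, b, c, d}

a: □p is T, p is T. ✓
b: □p is T, p is T. ✓
c: □p is T, p is F. ✓
d: □p is T, p is F. ✓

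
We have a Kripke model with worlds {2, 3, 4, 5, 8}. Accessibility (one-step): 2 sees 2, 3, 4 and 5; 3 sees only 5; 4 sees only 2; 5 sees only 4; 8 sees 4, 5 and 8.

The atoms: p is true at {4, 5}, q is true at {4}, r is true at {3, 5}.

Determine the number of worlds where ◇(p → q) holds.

4

2: successors {2, 3, 4, 5}; p → q there: 2:T, 3:T, 4:T, 5:F. ✓
3: successors {5}; p → q there: 5:F. ✗
4: successors {2}; p → q there: 2:T. ✓
5: successors {4}; p → q there: 4:T. ✓
8: successors {4, 5, 8}; p → q there: 4:T, 5:F, 8:T. ✓
Satisfying worlds: {2, 4, 5, 8}.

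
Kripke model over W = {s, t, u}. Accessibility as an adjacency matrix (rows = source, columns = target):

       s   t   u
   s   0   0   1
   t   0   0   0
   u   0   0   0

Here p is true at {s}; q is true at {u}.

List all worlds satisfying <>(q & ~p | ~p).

{s}

s: successors {u}; q & ~p | ~p there: u:T. ✓
t: no successors, so <>(q & ~p | ~p) fails. ✗
u: no successors, so <>(q & ~p | ~p) fails. ✗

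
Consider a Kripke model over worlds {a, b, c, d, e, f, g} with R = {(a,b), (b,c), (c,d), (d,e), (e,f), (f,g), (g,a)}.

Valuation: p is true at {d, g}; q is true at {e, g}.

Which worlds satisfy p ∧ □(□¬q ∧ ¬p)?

{d, g}

a: p is F, □(□¬q ∧ ¬p) is T. ✗
b: p is F, □(□¬q ∧ ¬p) is T. ✗
c: p is F, □(□¬q ∧ ¬p) is F. ✗
d: p is T, □(□¬q ∧ ¬p) is T. ✓
e: p is F, □(□¬q ∧ ¬p) is F. ✗
f: p is F, □(□¬q ∧ ¬p) is F. ✗
g: p is T, □(□¬q ∧ ¬p) is T. ✓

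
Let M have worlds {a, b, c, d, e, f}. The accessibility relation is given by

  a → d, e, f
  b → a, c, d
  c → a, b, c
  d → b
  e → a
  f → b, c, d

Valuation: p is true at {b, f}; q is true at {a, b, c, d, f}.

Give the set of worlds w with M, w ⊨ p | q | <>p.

a: p | q is T, <>p is T. ✓
b: p | q is T, <>p is F. ✓
c: p | q is T, <>p is T. ✓
d: p | q is T, <>p is T. ✓
e: p | q is F, <>p is F. ✗
f: p | q is T, <>p is T. ✓

{a, b, c, d, f}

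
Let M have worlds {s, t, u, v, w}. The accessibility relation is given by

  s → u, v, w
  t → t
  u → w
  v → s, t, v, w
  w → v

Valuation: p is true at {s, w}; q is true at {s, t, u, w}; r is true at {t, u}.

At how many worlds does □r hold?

s: successors {u, v, w}; r there: u:T, v:F, w:F. ✗
t: successors {t}; r there: t:T. ✓
u: successors {w}; r there: w:F. ✗
v: successors {s, t, v, w}; r there: s:F, t:T, v:F, w:F. ✗
w: successors {v}; r there: v:F. ✗
Satisfying worlds: {t}.

1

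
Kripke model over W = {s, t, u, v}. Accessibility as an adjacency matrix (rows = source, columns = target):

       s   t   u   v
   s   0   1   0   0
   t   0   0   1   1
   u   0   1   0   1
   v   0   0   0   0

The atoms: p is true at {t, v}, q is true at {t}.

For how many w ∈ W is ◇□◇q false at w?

2

s: successors {t}; □◇q there: t:F. ✗
t: successors {u, v}; □◇q there: u:F, v:T. ✓
u: successors {t, v}; □◇q there: t:F, v:T. ✓
v: no successors, so ◇□◇q fails. ✗
Satisfying worlds: {t, u}.
So ◇□◇q fails at the other 2 worlds.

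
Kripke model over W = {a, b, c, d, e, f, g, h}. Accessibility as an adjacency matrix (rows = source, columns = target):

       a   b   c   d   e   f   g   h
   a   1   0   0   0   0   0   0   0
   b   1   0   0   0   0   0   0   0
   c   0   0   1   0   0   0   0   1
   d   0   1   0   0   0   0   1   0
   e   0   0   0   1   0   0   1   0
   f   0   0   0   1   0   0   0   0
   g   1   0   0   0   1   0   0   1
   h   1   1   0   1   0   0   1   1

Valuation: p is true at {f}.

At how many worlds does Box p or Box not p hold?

a: Box p is F, Box not p is T. ✓
b: Box p is F, Box not p is T. ✓
c: Box p is F, Box not p is T. ✓
d: Box p is F, Box not p is T. ✓
e: Box p is F, Box not p is T. ✓
f: Box p is F, Box not p is T. ✓
g: Box p is F, Box not p is T. ✓
h: Box p is F, Box not p is T. ✓
Satisfying worlds: {a, b, c, d, e, f, g, h}.

8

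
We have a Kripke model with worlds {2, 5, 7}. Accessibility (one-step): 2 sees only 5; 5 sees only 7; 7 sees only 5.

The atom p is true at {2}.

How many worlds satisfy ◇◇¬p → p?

2: ◇◇¬p is T, p is T. ✓
5: ◇◇¬p is T, p is F. ✗
7: ◇◇¬p is T, p is F. ✗
Satisfying worlds: {2}.

1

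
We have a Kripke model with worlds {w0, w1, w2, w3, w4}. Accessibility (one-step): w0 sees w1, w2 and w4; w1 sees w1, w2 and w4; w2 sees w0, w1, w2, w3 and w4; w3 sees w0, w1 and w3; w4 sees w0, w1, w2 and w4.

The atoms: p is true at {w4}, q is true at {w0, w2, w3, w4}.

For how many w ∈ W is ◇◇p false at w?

0

w0: successors {w1, w2, w4}; ◇p there: w1:T, w2:T, w4:T. ✓
w1: successors {w1, w2, w4}; ◇p there: w1:T, w2:T, w4:T. ✓
w2: successors {w0, w1, w2, w3, w4}; ◇p there: w0:T, w1:T, w2:T, w3:F, w4:T. ✓
w3: successors {w0, w1, w3}; ◇p there: w0:T, w1:T, w3:F. ✓
w4: successors {w0, w1, w2, w4}; ◇p there: w0:T, w1:T, w2:T, w4:T. ✓
Satisfying worlds: {w0, w1, w2, w3, w4}.
So ◇◇p fails at the other 0 worlds.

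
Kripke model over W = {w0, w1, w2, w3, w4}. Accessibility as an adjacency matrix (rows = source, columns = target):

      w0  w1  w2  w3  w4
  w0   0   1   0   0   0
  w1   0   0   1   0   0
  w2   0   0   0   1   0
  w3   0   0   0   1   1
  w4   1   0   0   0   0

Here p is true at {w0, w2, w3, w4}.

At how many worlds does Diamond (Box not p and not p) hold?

0

w0: successors {w1}; Box not p and not p there: w1:F. ✗
w1: successors {w2}; Box not p and not p there: w2:F. ✗
w2: successors {w3}; Box not p and not p there: w3:F. ✗
w3: successors {w3, w4}; Box not p and not p there: w3:F, w4:F. ✗
w4: successors {w0}; Box not p and not p there: w0:F. ✗
Satisfying worlds: ∅.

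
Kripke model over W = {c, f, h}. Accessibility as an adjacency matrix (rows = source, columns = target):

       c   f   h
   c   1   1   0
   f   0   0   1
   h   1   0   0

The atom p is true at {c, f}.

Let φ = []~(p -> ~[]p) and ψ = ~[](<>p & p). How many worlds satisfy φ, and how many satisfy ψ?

1 and 2

For []~(p -> ~[]p):
c: successors {c, f}; ~(p -> ~[]p) there: c:T, f:F. ✗
f: successors {h}; ~(p -> ~[]p) there: h:F. ✗
h: successors {c}; ~(p -> ~[]p) there: c:T. ✓
— 1 world.
For ~[](<>p & p):
c: [](<>p & p) is F. ✓
f: [](<>p & p) is F. ✓
h: [](<>p & p) is T. ✗
— 2 worlds.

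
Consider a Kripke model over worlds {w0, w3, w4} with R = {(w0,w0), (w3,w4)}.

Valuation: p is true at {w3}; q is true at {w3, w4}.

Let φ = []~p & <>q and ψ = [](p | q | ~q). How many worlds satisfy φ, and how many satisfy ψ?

1 and 3

For []~p & <>q:
w0: []~p is T, <>q is F. ✗
w3: []~p is T, <>q is T. ✓
w4: []~p is T, <>q is F. ✗
— 1 world.
For [](p | q | ~q):
w0: successors {w0}; p | q | ~q there: w0:T. ✓
w3: successors {w4}; p | q | ~q there: w4:T. ✓
w4: no successors, so [](p | q | ~q) holds vacuously. ✓
— 3 worlds.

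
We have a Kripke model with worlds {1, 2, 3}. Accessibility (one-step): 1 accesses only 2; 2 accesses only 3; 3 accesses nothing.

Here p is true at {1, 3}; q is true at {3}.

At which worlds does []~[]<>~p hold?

{1, 3}

1: successors {2}; ~[]<>~p there: 2:T. ✓
2: successors {3}; ~[]<>~p there: 3:F. ✗
3: no successors, so []~[]<>~p holds vacuously. ✓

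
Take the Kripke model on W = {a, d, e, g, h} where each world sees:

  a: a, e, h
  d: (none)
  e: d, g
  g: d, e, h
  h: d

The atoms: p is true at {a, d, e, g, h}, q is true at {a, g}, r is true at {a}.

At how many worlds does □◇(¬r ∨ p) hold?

a: successors {a, e, h}; ◇(¬r ∨ p) there: a:T, e:T, h:T. ✓
d: no successors, so □◇(¬r ∨ p) holds vacuously. ✓
e: successors {d, g}; ◇(¬r ∨ p) there: d:F, g:T. ✗
g: successors {d, e, h}; ◇(¬r ∨ p) there: d:F, e:T, h:T. ✗
h: successors {d}; ◇(¬r ∨ p) there: d:F. ✗
Satisfying worlds: {a, d}.

2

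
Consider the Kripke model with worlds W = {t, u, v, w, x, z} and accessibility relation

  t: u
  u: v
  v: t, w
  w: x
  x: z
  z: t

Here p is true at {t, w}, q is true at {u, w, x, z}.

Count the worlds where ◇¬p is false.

2

t: successors {u}; ¬p there: u:T. ✓
u: successors {v}; ¬p there: v:T. ✓
v: successors {t, w}; ¬p there: t:F, w:F. ✗
w: successors {x}; ¬p there: x:T. ✓
x: successors {z}; ¬p there: z:T. ✓
z: successors {t}; ¬p there: t:F. ✗
Satisfying worlds: {t, u, w, x}.
So ◇¬p fails at the other 2 worlds.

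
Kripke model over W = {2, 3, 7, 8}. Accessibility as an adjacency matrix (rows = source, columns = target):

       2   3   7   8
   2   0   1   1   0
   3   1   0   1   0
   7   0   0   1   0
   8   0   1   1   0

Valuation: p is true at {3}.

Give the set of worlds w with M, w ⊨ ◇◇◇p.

2: successors {3, 7}; ◇◇p there: 3:T, 7:F. ✓
3: successors {2, 7}; ◇◇p there: 2:F, 7:F. ✗
7: successors {7}; ◇◇p there: 7:F. ✗
8: successors {3, 7}; ◇◇p there: 3:T, 7:F. ✓

{2, 8}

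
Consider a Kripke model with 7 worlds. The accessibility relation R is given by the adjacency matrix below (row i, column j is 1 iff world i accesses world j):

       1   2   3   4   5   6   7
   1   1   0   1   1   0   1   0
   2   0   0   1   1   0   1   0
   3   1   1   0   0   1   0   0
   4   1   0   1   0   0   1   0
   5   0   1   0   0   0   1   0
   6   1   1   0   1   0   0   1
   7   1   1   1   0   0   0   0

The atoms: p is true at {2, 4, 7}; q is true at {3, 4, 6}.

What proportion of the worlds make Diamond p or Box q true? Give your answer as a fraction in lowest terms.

6/7

1: Diamond p is T, Box q is F. ✓
2: Diamond p is T, Box q is T. ✓
3: Diamond p is T, Box q is F. ✓
4: Diamond p is F, Box q is F. ✗
5: Diamond p is T, Box q is F. ✓
6: Diamond p is T, Box q is F. ✓
7: Diamond p is T, Box q is F. ✓
That's 6 of 7 worlds, so 6/7.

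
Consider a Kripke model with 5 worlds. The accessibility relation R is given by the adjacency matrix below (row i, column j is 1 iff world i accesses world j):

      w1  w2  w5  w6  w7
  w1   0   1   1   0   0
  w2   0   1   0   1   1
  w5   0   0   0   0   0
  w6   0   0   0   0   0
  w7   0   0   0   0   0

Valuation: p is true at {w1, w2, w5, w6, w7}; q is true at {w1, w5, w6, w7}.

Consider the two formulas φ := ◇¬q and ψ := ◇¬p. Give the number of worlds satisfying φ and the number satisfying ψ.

2 and 0

For ◇¬q:
w1: successors {w2, w5}; ¬q there: w2:T, w5:F. ✓
w2: successors {w2, w6, w7}; ¬q there: w2:T, w6:F, w7:F. ✓
w5: no successors, so ◇¬q fails. ✗
w6: no successors, so ◇¬q fails. ✗
w7: no successors, so ◇¬q fails. ✗
— 2 worlds.
For ◇¬p:
w1: successors {w2, w5}; ¬p there: w2:F, w5:F. ✗
w2: successors {w2, w6, w7}; ¬p there: w2:F, w6:F, w7:F. ✗
w5: no successors, so ◇¬p fails. ✗
w6: no successors, so ◇¬p fails. ✗
w7: no successors, so ◇¬p fails. ✗
— 0 worlds.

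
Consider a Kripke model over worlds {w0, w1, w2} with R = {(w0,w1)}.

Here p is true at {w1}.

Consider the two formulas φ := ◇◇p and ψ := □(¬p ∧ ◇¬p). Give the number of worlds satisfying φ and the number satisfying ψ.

For ◇◇p:
w0: successors {w1}; ◇p there: w1:F. ✗
w1: no successors, so ◇◇p fails. ✗
w2: no successors, so ◇◇p fails. ✗
— 0 worlds.
For □(¬p ∧ ◇¬p):
w0: successors {w1}; ¬p ∧ ◇¬p there: w1:F. ✗
w1: no successors, so □(¬p ∧ ◇¬p) holds vacuously. ✓
w2: no successors, so □(¬p ∧ ◇¬p) holds vacuously. ✓
— 2 worlds.

0 and 2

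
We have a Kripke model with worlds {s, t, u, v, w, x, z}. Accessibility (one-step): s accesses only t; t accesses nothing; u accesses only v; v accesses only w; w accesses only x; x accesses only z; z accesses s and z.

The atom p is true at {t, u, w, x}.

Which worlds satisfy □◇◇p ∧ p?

s: □◇◇p is F, p is F. ✗
t: □◇◇p is T, p is T. ✓
u: □◇◇p is T, p is T. ✓
v: □◇◇p is F, p is F. ✗
w: □◇◇p is F, p is T. ✗
x: □◇◇p is T, p is T. ✓
z: □◇◇p is F, p is F. ✗

{t, u, x}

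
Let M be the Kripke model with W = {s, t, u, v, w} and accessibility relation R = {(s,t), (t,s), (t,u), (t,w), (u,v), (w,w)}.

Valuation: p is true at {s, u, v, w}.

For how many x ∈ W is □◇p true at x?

3

s: successors {t}; ◇p there: t:T. ✓
t: successors {s, u, w}; ◇p there: s:F, u:T, w:T. ✗
u: successors {v}; ◇p there: v:F. ✗
v: no successors, so □◇p holds vacuously. ✓
w: successors {w}; ◇p there: w:T. ✓
Satisfying worlds: {s, v, w}.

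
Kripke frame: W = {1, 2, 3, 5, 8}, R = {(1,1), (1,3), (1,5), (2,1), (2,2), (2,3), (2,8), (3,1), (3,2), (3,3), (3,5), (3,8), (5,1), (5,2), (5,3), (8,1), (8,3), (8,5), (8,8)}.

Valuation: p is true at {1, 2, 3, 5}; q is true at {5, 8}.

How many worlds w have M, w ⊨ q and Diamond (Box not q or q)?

1: q is F, Diamond (Box not q or q) is T. ✗
2: q is F, Diamond (Box not q or q) is T. ✗
3: q is F, Diamond (Box not q or q) is T. ✗
5: q is T, Diamond (Box not q or q) is F. ✗
8: q is T, Diamond (Box not q or q) is T. ✓
Satisfying worlds: {8}.

1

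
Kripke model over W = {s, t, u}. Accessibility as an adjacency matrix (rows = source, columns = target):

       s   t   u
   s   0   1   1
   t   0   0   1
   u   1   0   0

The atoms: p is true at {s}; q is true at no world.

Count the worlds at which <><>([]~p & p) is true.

s: successors {t, u}; <>([]~p & p) there: t:F, u:T. ✓
t: successors {u}; <>([]~p & p) there: u:T. ✓
u: successors {s}; <>([]~p & p) there: s:F. ✗
Satisfying worlds: {s, t}.

2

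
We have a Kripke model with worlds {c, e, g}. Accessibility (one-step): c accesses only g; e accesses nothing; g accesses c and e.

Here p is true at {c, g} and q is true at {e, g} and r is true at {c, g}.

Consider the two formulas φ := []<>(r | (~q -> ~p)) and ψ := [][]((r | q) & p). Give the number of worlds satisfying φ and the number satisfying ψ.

For []<>(r | (~q -> ~p)):
c: successors {g}; <>(r | (~q -> ~p)) there: g:T. ✓
e: no successors, so []<>(r | (~q -> ~p)) holds vacuously. ✓
g: successors {c, e}; <>(r | (~q -> ~p)) there: c:T, e:F. ✗
— 2 worlds.
For [][]((r | q) & p):
c: successors {g}; []((r | q) & p) there: g:F. ✗
e: no successors, so [][]((r | q) & p) holds vacuously. ✓
g: successors {c, e}; []((r | q) & p) there: c:T, e:T. ✓
— 2 worlds.

2 and 2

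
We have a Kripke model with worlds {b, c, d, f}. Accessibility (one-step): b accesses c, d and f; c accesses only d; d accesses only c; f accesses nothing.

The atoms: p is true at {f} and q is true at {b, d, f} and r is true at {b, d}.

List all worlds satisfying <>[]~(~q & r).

{b, c, d}

b: successors {c, d, f}; []~(~q & r) there: c:T, d:T, f:T. ✓
c: successors {d}; []~(~q & r) there: d:T. ✓
d: successors {c}; []~(~q & r) there: c:T. ✓
f: no successors, so <>[]~(~q & r) fails. ✗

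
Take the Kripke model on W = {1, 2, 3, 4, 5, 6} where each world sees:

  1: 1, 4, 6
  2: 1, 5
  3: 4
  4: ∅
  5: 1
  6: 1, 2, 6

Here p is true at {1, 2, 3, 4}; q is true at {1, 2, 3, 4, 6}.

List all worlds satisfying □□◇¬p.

1: successors {1, 4, 6}; □◇¬p there: 1:F, 4:T, 6:T. ✗
2: successors {1, 5}; □◇¬p there: 1:F, 5:T. ✗
3: successors {4}; □◇¬p there: 4:T. ✓
4: no successors, so □□◇¬p holds vacuously. ✓
5: successors {1}; □◇¬p there: 1:F. ✗
6: successors {1, 2, 6}; □◇¬p there: 1:F, 2:F, 6:T. ✗

{3, 4}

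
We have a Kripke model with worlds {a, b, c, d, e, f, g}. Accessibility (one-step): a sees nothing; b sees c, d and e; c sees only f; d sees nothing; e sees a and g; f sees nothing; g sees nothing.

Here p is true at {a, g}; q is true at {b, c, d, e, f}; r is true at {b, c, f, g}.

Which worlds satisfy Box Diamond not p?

{a, d, f, g}

a: no successors, so Box Diamond not p holds vacuously. ✓
b: successors {c, d, e}; Diamond not p there: c:T, d:F, e:F. ✗
c: successors {f}; Diamond not p there: f:F. ✗
d: no successors, so Box Diamond not p holds vacuously. ✓
e: successors {a, g}; Diamond not p there: a:F, g:F. ✗
f: no successors, so Box Diamond not p holds vacuously. ✓
g: no successors, so Box Diamond not p holds vacuously. ✓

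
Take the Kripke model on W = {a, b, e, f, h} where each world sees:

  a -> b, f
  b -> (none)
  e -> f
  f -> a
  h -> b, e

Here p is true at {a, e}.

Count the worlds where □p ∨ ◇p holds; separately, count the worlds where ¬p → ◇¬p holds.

3 and 3

For □p ∨ ◇p:
a: □p is F, ◇p is F. ✗
b: □p is T, ◇p is F. ✓
e: □p is F, ◇p is F. ✗
f: □p is T, ◇p is T. ✓
h: □p is F, ◇p is T. ✓
— 3 worlds.
For ¬p → ◇¬p:
a: ¬p is F, ◇¬p is T. ✓
b: ¬p is T, ◇¬p is F. ✗
e: ¬p is F, ◇¬p is T. ✓
f: ¬p is T, ◇¬p is F. ✗
h: ¬p is T, ◇¬p is T. ✓
— 3 worlds.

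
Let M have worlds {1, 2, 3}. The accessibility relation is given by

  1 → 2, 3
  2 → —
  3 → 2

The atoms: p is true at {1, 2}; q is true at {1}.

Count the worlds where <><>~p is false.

1: successors {2, 3}; <>~p there: 2:F, 3:F. ✗
2: no successors, so <><>~p fails. ✗
3: successors {2}; <>~p there: 2:F. ✗
Satisfying worlds: ∅.
So <><>~p fails at the other 3 worlds.

3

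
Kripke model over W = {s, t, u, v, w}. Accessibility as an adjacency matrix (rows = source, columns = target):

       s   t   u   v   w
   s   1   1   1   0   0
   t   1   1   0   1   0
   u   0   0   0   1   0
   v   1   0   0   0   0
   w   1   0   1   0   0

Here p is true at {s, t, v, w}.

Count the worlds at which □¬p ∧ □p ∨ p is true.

4

s: □¬p ∧ □p is F, p is T. ✓
t: □¬p ∧ □p is F, p is T. ✓
u: □¬p ∧ □p is F, p is F. ✗
v: □¬p ∧ □p is F, p is T. ✓
w: □¬p ∧ □p is F, p is T. ✓
Satisfying worlds: {s, t, v, w}.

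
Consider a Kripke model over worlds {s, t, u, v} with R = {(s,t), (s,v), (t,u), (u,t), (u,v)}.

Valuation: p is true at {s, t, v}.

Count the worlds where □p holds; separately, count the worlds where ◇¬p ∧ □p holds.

3 and 0

For □p:
s: successors {t, v}; p there: t:T, v:T. ✓
t: successors {u}; p there: u:F. ✗
u: successors {t, v}; p there: t:T, v:T. ✓
v: no successors, so □p holds vacuously. ✓
— 3 worlds.
For ◇¬p ∧ □p:
s: ◇¬p is F, □p is T. ✗
t: ◇¬p is T, □p is F. ✗
u: ◇¬p is F, □p is T. ✗
v: ◇¬p is F, □p is T. ✗
— 0 worlds.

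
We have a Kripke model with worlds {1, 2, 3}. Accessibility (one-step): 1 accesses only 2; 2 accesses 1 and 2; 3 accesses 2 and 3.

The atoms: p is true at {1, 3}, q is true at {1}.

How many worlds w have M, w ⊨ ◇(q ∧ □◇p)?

1: successors {2}; q ∧ □◇p there: 2:F. ✗
2: successors {1, 2}; q ∧ □◇p there: 1:T, 2:F. ✓
3: successors {2, 3}; q ∧ □◇p there: 2:F, 3:F. ✗
Satisfying worlds: {2}.

1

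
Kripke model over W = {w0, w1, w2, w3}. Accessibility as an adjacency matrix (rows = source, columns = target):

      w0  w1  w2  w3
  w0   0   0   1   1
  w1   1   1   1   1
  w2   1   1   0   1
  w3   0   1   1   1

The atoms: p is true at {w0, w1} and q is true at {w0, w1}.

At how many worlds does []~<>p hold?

0

w0: successors {w2, w3}; ~<>p there: w2:F, w3:F. ✗
w1: successors {w0, w1, w2, w3}; ~<>p there: w0:T, w1:F, w2:F, w3:F. ✗
w2: successors {w0, w1, w3}; ~<>p there: w0:T, w1:F, w3:F. ✗
w3: successors {w1, w2, w3}; ~<>p there: w1:F, w2:F, w3:F. ✗
Satisfying worlds: ∅.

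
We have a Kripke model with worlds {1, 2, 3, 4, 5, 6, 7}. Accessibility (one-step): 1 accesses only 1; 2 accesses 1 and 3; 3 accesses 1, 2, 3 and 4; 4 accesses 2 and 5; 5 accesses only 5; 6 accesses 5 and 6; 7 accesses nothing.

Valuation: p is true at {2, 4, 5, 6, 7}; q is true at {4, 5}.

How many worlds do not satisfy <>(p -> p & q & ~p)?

4

1: successors {1}; p -> p & q & ~p there: 1:T. ✓
2: successors {1, 3}; p -> p & q & ~p there: 1:T, 3:T. ✓
3: successors {1, 2, 3, 4}; p -> p & q & ~p there: 1:T, 2:F, 3:T, 4:F. ✓
4: successors {2, 5}; p -> p & q & ~p there: 2:F, 5:F. ✗
5: successors {5}; p -> p & q & ~p there: 5:F. ✗
6: successors {5, 6}; p -> p & q & ~p there: 5:F, 6:F. ✗
7: no successors, so <>(p -> p & q & ~p) fails. ✗
Satisfying worlds: {1, 2, 3}.
So <>(p -> p & q & ~p) fails at the other 4 worlds.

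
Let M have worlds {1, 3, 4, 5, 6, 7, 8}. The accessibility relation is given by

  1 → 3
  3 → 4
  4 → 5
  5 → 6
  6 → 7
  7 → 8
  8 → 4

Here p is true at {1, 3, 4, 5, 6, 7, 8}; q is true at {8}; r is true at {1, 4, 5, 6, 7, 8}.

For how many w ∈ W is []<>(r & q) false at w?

1: successors {3}; <>(r & q) there: 3:F. ✗
3: successors {4}; <>(r & q) there: 4:F. ✗
4: successors {5}; <>(r & q) there: 5:F. ✗
5: successors {6}; <>(r & q) there: 6:F. ✗
6: successors {7}; <>(r & q) there: 7:T. ✓
7: successors {8}; <>(r & q) there: 8:F. ✗
8: successors {4}; <>(r & q) there: 4:F. ✗
Satisfying worlds: {6}.
So []<>(r & q) fails at the other 6 worlds.

6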